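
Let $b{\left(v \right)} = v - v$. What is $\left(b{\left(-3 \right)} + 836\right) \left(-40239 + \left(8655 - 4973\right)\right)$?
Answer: $-30561652$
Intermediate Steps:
$b{\left(v \right)} = 0$
$\left(b{\left(-3 \right)} + 836\right) \left(-40239 + \left(8655 - 4973\right)\right) = \left(0 + 836\right) \left(-40239 + \left(8655 - 4973\right)\right) = 836 \left(-40239 + \left(8655 - 4973\right)\right) = 836 \left(-40239 + 3682\right) = 836 \left(-36557\right) = -30561652$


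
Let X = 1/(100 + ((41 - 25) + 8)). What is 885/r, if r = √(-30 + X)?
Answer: -1770*I*√115289/3719 ≈ -161.6*I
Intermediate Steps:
X = 1/124 (X = 1/(100 + (16 + 8)) = 1/(100 + 24) = 1/124 ≈ 0.0080645)
r = I*√115289/62 (r = √(-30 + 1/124) = √(-3719/124) = I*√115289/62 ≈ 5.4765*I)
885/r = 885/((I*√115289/62)) = 885*(-2*I*√115289/3719) = -1770*I*√115289/3719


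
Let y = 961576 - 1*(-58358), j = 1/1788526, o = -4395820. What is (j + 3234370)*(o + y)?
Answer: -9764336436566446603/894263 ≈ -1.0919e+13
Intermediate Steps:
j = 1/1788526 ≈ 5.5912e-7
y = 1019934 (y = 961576 + 58358 = 1019934)
(j + 3234370)*(o + y) = (1/1788526 + 3234370)*(-4395820 + 1019934) = (5784754838621/1788526)*(-3375886) = -9764336436566446603/894263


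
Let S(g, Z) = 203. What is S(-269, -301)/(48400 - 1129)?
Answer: 29/6753 ≈ 0.0042944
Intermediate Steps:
S(-269, -301)/(48400 - 1129) = 203/(48400 - 1129) = 203/47271 = 203*(1/47271) = 29/6753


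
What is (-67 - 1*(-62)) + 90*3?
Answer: 265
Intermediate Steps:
(-67 - 1*(-62)) + 90*3 = (-67 + 62) + 270 = -5 + 270 = 265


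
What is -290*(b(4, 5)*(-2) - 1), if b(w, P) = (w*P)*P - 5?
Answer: 55390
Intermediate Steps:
b(w, P) = -5 + w*P² (b(w, P) = (P*w)*P - 5 = w*P² - 5 = -5 + w*P²)
-290*(b(4, 5)*(-2) - 1) = -290*((-5 + 4*5²)*(-2) - 1) = -290*((-5 + 4*25)*(-2) - 1) = -290*((-5 + 100)*(-2) - 1) = -290*(95*(-2) - 1) = -290*(-190 - 1) = -290*(-191) = 55390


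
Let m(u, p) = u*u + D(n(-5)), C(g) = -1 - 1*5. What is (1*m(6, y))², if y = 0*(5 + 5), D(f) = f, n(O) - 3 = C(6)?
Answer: 1089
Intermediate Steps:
C(g) = -6 (C(g) = -1 - 5 = -6)
n(O) = -3 (n(O) = 3 - 6 = -3)
y = 0 (y = 0*10 = 0)
m(u, p) = -3 + u² (m(u, p) = u*u - 3 = u² - 3 = -3 + u²)
(1*m(6, y))² = (1*(-3 + 6²))² = (1*(-3 + 36))² = (1*33)² = 33² = 1089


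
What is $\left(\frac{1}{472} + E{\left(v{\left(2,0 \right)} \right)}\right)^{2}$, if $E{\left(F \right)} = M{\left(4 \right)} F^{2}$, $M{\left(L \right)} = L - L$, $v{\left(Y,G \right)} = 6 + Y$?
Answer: $\frac{1}{222784} \approx 4.4887 \cdot 10^{-6}$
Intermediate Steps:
$M{\left(L \right)} = 0$
$E{\left(F \right)} = 0$ ($E{\left(F \right)} = 0 F^{2} = 0$)
$\left(\frac{1}{472} + E{\left(v{\left(2,0 \right)} \right)}\right)^{2} = \left(\frac{1}{472} + 0\right)^{2} = \left(\frac{1}{472}\right)^{2} = \frac{1}{222784}$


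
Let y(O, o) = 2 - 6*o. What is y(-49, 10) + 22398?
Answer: 22340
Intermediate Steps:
y(-49, 10) + 22398 = (2 - 6*10) + 22398 = (2 - 60) + 22398 = -58 + 22398 = 22340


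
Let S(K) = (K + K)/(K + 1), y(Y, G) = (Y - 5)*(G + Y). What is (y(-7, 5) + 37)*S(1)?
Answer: 61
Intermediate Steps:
y(Y, G) = (-5 + Y)*(G + Y)
S(K) = 2*K/(1 + K) (S(K) = (2*K)/(1 + K) = 2*K/(1 + K))
(y(-7, 5) + 37)*S(1) = (((-7)² - 5*5 - 5*(-7) + 5*(-7)) + 37)*(2*1/(1 + 1)) = ((49 - 25 + 35 - 35) + 37)*(2*1/2) = (24 + 37)*(2*1*(½)) = 61*1 = 61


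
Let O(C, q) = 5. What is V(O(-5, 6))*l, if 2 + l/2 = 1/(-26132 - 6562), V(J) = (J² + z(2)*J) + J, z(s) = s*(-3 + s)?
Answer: -1307780/16347 ≈ -80.001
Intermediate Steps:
V(J) = J² - J (V(J) = (J² + (2*(-3 + 2))*J) + J = (J² + (2*(-1))*J) + J = (J² - 2*J) + J = J² - J)
l = -65389/16347 (l = -4 + 2/(-26132 - 6562) = -4 + 2/(-32694) = -4 + 2*(-1/32694) = -4 - 1/16347 = -65389/16347 ≈ -4.0001)
V(O(-5, 6))*l = (5*(-1 + 5))*(-65389/16347) = (5*4)*(-65389/16347) = 20*(-65389/16347) = -1307780/16347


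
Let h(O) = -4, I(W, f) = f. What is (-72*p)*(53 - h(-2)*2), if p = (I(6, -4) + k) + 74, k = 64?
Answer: -588528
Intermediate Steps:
p = 134 (p = (-4 + 64) + 74 = 60 + 74 = 134)
(-72*p)*(53 - h(-2)*2) = (-72*134)*(53 - (-4)*2) = -9648*(53 - 1*(-8)) = -9648*(53 + 8) = -9648*61 = -588528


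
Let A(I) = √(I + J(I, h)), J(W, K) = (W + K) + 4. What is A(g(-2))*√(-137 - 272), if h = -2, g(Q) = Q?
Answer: -√818 ≈ -28.601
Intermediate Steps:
J(W, K) = 4 + K + W (J(W, K) = (K + W) + 4 = 4 + K + W)
A(I) = √(2 + 2*I) (A(I) = √(I + (4 - 2 + I)) = √(I + (2 + I)) = √(2 + 2*I))
A(g(-2))*√(-137 - 272) = √(2 + 2*(-2))*√(-137 - 272) = √(2 - 4)*√(-409) = √(-2)*(I*√409) = (I*√2)*(I*√409) = -√818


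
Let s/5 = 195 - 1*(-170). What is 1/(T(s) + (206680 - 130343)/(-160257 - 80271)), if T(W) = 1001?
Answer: 240528/240692191 ≈ 0.00099932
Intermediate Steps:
s = 1825 (s = 5*(195 - 1*(-170)) = 5*(195 + 170) = 5*365 = 1825)
1/(T(s) + (206680 - 130343)/(-160257 - 80271)) = 1/(1001 + (206680 - 130343)/(-160257 - 80271)) = 1/(1001 + 76337/(-240528)) = 1/(1001 + 76337*(-1/240528)) = 1/(1001 - 76337/240528) = 1/(240692191/240528) = 240528/240692191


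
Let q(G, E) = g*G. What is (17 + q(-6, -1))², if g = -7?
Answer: 3481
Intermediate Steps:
q(G, E) = -7*G
(17 + q(-6, -1))² = (17 - 7*(-6))² = (17 + 42)² = 59² = 3481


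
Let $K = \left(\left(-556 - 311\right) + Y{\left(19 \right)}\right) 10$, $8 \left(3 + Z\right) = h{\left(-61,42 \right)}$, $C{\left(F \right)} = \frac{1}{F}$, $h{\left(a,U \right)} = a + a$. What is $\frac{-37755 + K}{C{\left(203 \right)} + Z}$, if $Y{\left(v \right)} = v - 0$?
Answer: $\frac{7508564}{2963} \approx 2534.1$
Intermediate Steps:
$Y{\left(v \right)} = v$ ($Y{\left(v \right)} = v + 0 = v$)
$h{\left(a,U \right)} = 2 a$
$Z = - \frac{73}{4}$ ($Z = -3 + \frac{2 \left(-61\right)}{8} = -3 + \frac{1}{8} \left(-122\right) = -3 - \frac{61}{4} = - \frac{73}{4} \approx -18.25$)
$K = -8480$ ($K = \left(\left(-556 - 311\right) + 19\right) 10 = \left(-867 + 19\right) 10 = \left(-848\right) 10 = -8480$)
$\frac{-37755 + K}{C{\left(203 \right)} + Z} = \frac{-37755 - 8480}{\frac{1}{203} - \frac{73}{4}} = - \frac{46235}{\frac{1}{203} - \frac{73}{4}} = - \frac{46235}{- \frac{14815}{812}} = \left(-46235\right) \left(- \frac{812}{14815}\right) = \frac{7508564}{2963}$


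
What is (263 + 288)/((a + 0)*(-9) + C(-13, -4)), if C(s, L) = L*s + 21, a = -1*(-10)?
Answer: -551/17 ≈ -32.412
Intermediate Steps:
a = 10
C(s, L) = 21 + L*s
(263 + 288)/((a + 0)*(-9) + C(-13, -4)) = (263 + 288)/((10 + 0)*(-9) + (21 - 4*(-13))) = 551/(10*(-9) + (21 + 52)) = 551/(-90 + 73) = 551/(-17) = 551*(-1/17) = -551/17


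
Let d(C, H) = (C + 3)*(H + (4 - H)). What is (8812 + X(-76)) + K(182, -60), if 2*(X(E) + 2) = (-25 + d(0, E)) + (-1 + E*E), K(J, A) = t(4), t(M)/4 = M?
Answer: 11707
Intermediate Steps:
t(M) = 4*M
K(J, A) = 16 (K(J, A) = 4*4 = 16)
d(C, H) = 12 + 4*C (d(C, H) = (3 + C)*4 = 12 + 4*C)
X(E) = -9 + E²/2 (X(E) = -2 + ((-25 + (12 + 4*0)) + (-1 + E*E))/2 = -2 + ((-25 + (12 + 0)) + (-1 + E²))/2 = -2 + ((-25 + 12) + (-1 + E²))/2 = -2 + (-13 + (-1 + E²))/2 = -2 + (-14 + E²)/2 = -2 + (-7 + E²/2) = -9 + E²/2)
(8812 + X(-76)) + K(182, -60) = (8812 + (-9 + (½)*(-76)²)) + 16 = (8812 + (-9 + (½)*5776)) + 16 = (8812 + (-9 + 2888)) + 16 = (8812 + 2879) + 16 = 11691 + 16 = 11707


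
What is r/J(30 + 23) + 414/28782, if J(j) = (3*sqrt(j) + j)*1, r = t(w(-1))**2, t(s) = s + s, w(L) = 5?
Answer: 40228/17589 - 75*sqrt(53)/583 ≈ 1.3506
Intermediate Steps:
t(s) = 2*s
r = 100 (r = (2*5)**2 = 10**2 = 100)
J(j) = j + 3*sqrt(j) (J(j) = (j + 3*sqrt(j))*1 = j + 3*sqrt(j))
r/J(30 + 23) + 414/28782 = 100/((30 + 23) + 3*sqrt(30 + 23)) + 414/28782 = 100/(53 + 3*sqrt(53)) + 414*(1/28782) = 100/(53 + 3*sqrt(53)) + 23/1599 = 23/1599 + 100/(53 + 3*sqrt(53))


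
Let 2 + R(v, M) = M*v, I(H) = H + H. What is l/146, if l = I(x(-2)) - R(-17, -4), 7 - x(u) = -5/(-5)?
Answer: -27/73 ≈ -0.36986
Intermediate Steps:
x(u) = 6 (x(u) = 7 - (-5)/(-5) = 7 - (-5)*(-1)/5 = 7 - 1*1 = 7 - 1 = 6)
I(H) = 2*H
R(v, M) = -2 + M*v
l = -54 (l = 2*6 - (-2 - 4*(-17)) = 12 - (-2 + 68) = 12 - 1*66 = 12 - 66 = -54)
l/146 = -54/146 = -54*1/146 = -27/73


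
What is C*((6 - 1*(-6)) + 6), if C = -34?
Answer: -612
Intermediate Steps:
C*((6 - 1*(-6)) + 6) = -34*((6 - 1*(-6)) + 6) = -34*((6 + 6) + 6) = -34*(12 + 6) = -34*18 = -612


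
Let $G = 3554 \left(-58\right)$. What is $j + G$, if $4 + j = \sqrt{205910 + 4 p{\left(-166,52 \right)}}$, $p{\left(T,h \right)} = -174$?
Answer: $-206136 + \sqrt{205214} \approx -2.0568 \cdot 10^{5}$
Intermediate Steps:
$G = -206132$
$j = -4 + \sqrt{205214}$ ($j = -4 + \sqrt{205910 + 4 \left(-174\right)} = -4 + \sqrt{205910 - 696} = -4 + \sqrt{205214} \approx 449.01$)
$j + G = \left(-4 + \sqrt{205214}\right) - 206132 = -206136 + \sqrt{205214}$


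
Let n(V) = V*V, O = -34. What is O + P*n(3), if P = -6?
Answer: -88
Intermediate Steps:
n(V) = V**2
O + P*n(3) = -34 - 6*3**2 = -34 - 6*9 = -34 - 54 = -88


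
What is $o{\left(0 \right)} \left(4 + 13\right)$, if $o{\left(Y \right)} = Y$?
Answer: $0$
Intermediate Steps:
$o{\left(0 \right)} \left(4 + 13\right) = 0 \left(4 + 13\right) = 0 \cdot 17 = 0$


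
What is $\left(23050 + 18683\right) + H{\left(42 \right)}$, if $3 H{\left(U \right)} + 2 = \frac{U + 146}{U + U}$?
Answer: $\frac{2629184}{63} \approx 41733.0$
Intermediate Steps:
$H{\left(U \right)} = - \frac{2}{3} + \frac{146 + U}{6 U}$ ($H{\left(U \right)} = - \frac{2}{3} + \frac{\left(U + 146\right) \frac{1}{U + U}}{3} = - \frac{2}{3} + \frac{\left(146 + U\right) \frac{1}{2 U}}{3} = - \frac{2}{3} + \frac{\frac{1}{2} \frac{1}{U} \left(146 + U\right)}{3} = - \frac{2}{3} + \frac{146 + U}{6 U}$)
$\left(23050 + 18683\right) + H{\left(42 \right)} = \left(23050 + 18683\right) + \frac{146 - 126}{6 \cdot 42} = 41733 + \frac{1}{6} \cdot \frac{1}{42} \left(146 - 126\right) = 41733 + \frac{1}{6} \cdot \frac{1}{42} \cdot 20 = 41733 + \frac{5}{63} = \frac{2629184}{63}$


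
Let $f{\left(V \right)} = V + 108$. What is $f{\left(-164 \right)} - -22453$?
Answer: $22397$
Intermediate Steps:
$f{\left(V \right)} = 108 + V$
$f{\left(-164 \right)} - -22453 = \left(108 - 164\right) - -22453 = -56 + 22453 = 22397$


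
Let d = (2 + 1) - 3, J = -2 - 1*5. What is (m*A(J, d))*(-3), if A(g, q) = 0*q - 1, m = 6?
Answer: 18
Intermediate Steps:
J = -7 (J = -2 - 5 = -7)
d = 0 (d = 3 - 3 = 0)
A(g, q) = -1 (A(g, q) = 0 - 1 = -1)
(m*A(J, d))*(-3) = (6*(-1))*(-3) = -6*(-3) = 18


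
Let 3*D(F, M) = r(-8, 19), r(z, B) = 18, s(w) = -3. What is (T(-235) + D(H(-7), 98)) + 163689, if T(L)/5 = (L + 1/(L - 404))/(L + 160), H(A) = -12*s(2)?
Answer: 1569166741/9585 ≈ 1.6371e+5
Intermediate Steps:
H(A) = 36 (H(A) = -12*(-3) = 36)
T(L) = 5*(L + 1/(-404 + L))/(160 + L) (T(L) = 5*((L + 1/(L - 404))/(L + 160)) = 5*((L + 1/(-404 + L))/(160 + L)) = 5*(L + 1/(-404 + L))/(160 + L))
D(F, M) = 6 (D(F, M) = (1/3)*18 = 6)
(T(-235) + D(H(-7), 98)) + 163689 = (5*(-1 - 1*(-235)**2 + 404*(-235))/(64640 - 1*(-235)**2 + 244*(-235)) + 6) + 163689 = (5*(-1 - 1*55225 - 94940)/(64640 - 1*55225 - 57340) + 6) + 163689 = (5*(-1 - 55225 - 94940)/(64640 - 55225 - 57340) + 6) + 163689 = (5*(-150166)/(-47925) + 6) + 163689 = (5*(-1/47925)*(-150166) + 6) + 163689 = (150166/9585 + 6) + 163689 = 207676/9585 + 163689 = 1569166741/9585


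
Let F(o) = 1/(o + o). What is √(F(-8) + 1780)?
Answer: √28479/4 ≈ 42.189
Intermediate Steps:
F(o) = 1/(2*o)
√(F(-8) + 1780) = √((½)/(-8) + 1780) = √((½)*(-⅛) + 1780) = √(-1/16 + 1780) = √(28479/16) = √28479/4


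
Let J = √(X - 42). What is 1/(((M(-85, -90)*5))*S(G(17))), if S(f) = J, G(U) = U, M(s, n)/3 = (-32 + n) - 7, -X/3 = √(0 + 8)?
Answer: I*√6/(11610*√(7 + √2)) ≈ 7.2734e-5*I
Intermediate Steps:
X = -6*√2 (X = -3*√(0 + 8) = -6*√2 ≈ -8.4853)
M(s, n) = -117 + 3*n (M(s, n) = 3*((-32 + n) - 7) = 3*(-39 + n) = -117 + 3*n)
J = √(-42 - 6*√2) (J = √(-6*√2 - 42) = √(-42 - 6*√2) ≈ 7.1053*I)
S(f) = √(-42 - 6*√2)
1/(((M(-85, -90)*5))*S(G(17))) = 1/((((-117 + 3*(-90))*5))*(√(-42 - 6*√2))) = 1/((((-117 - 270)*5))*√(-42 - 6*√2)) = 1/(((-387*5))*√(-42 - 6*√2)) = 1/((-1935)*√(-42 - 6*√2)) = -1/(1935*√(-42 - 6*√2))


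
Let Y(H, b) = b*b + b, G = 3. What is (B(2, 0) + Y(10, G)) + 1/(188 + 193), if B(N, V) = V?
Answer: 4573/381 ≈ 12.003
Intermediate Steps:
Y(H, b) = b + b**2 (Y(H, b) = b**2 + b = b + b**2)
(B(2, 0) + Y(10, G)) + 1/(188 + 193) = (0 + 3*(1 + 3)) + 1/(188 + 193) = (0 + 3*4) + 1/381 = (0 + 12) + 1/381 = 12 + 1/381 = 4573/381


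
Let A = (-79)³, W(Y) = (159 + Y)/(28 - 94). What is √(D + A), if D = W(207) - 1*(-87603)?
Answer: I*√49058427/11 ≈ 636.74*I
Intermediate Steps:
W(Y) = -53/22 - Y/66 (W(Y) = (159 + Y)/(-66) = (159 + Y)*(-1/66) = -53/22 - Y/66)
D = 963572/11 (D = (-53/22 - 1/66*207) - 1*(-87603) = (-53/22 - 69/22) + 87603 = -61/11 + 87603 = 963572/11 ≈ 87598.)
A = -493039
√(D + A) = √(963572/11 - 493039) = √(-4459857/11) = I*√49058427/11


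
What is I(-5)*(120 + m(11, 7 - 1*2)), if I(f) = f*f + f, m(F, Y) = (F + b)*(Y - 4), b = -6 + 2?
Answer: 2540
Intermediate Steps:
b = -4
m(F, Y) = (-4 + F)*(-4 + Y) (m(F, Y) = (F - 4)*(Y - 4) = (-4 + F)*(-4 + Y))
I(f) = f + f² (I(f) = f² + f = f + f²)
I(-5)*(120 + m(11, 7 - 1*2)) = (-5*(1 - 5))*(120 + (16 - 4*11 - 4*(7 - 1*2) + 11*(7 - 1*2))) = (-5*(-4))*(120 + (16 - 44 - 4*(7 - 2) + 11*(7 - 2))) = 20*(120 + (16 - 44 - 4*5 + 11*5)) = 20*(120 + (16 - 44 - 20 + 55)) = 20*(120 + 7) = 20*127 = 2540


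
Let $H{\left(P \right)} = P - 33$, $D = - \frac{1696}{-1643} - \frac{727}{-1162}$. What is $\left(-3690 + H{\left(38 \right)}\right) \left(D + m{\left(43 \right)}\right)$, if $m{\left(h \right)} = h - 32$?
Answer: $- \frac{1680223655}{36022} \approx -46644.0$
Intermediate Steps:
$m{\left(h \right)} = -32 + h$ ($m{\left(h \right)} = h - 32 = -32 + h$)
$D = \frac{59721}{36022}$ ($D = \left(-1696\right) \left(- \frac{1}{1643}\right) - - \frac{727}{1162} = \frac{32}{31} + \frac{727}{1162} = \frac{59721}{36022} \approx 1.6579$)
$H{\left(P \right)} = -33 + P$
$\left(-3690 + H{\left(38 \right)}\right) \left(D + m{\left(43 \right)}\right) = \left(-3690 + \left(-33 + 38\right)\right) \left(\frac{59721}{36022} + \left(-32 + 43\right)\right) = \left(-3690 + 5\right) \left(\frac{59721}{36022} + 11\right) = \left(-3685\right) \frac{455963}{36022} = - \frac{1680223655}{36022}$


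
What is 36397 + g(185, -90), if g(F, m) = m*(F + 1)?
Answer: 19657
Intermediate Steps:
g(F, m) = m*(1 + F)
36397 + g(185, -90) = 36397 - 90*(1 + 185) = 36397 - 90*186 = 36397 - 16740 = 19657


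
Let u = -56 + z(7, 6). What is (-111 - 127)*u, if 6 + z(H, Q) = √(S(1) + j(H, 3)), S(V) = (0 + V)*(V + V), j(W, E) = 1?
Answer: 14756 - 238*√3 ≈ 14344.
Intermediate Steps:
S(V) = 2*V² (S(V) = V*(2*V) = 2*V²)
z(H, Q) = -6 + √3 (z(H, Q) = -6 + √(2*1² + 1) = -6 + √(2*1 + 1) = -6 + √(2 + 1) = -6 + √3)
u = -62 + √3 (u = -56 + (-6 + √3) = -62 + √3 ≈ -60.268)
(-111 - 127)*u = (-111 - 127)*(-62 + √3) = -238*(-62 + √3) = 14756 - 238*√3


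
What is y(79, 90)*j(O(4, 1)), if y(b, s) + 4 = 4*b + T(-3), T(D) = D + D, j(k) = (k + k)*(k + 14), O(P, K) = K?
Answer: 9180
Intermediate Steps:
j(k) = 2*k*(14 + k) (j(k) = (2*k)*(14 + k) = 2*k*(14 + k))
T(D) = 2*D
y(b, s) = -10 + 4*b (y(b, s) = -4 + (4*b + 2*(-3)) = -4 + (4*b - 6) = -4 + (-6 + 4*b) = -10 + 4*b)
y(79, 90)*j(O(4, 1)) = (-10 + 4*79)*(2*1*(14 + 1)) = (-10 + 316)*(2*1*15) = 306*30 = 9180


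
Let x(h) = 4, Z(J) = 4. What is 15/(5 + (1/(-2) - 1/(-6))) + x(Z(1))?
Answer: 101/14 ≈ 7.2143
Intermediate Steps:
15/(5 + (1/(-2) - 1/(-6))) + x(Z(1)) = 15/(5 + (1/(-2) - 1/(-6))) + 4 = 15/(5 + (1*(-½) - 1*(-⅙))) + 4 = 15/(5 + (-½ + ⅙)) + 4 = 15/(5 - ⅓) + 4 = 15/(14/3) + 4 = 15*(3/14) + 4 = 45/14 + 4 = 101/14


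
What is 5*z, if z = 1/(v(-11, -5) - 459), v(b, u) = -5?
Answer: -5/464 ≈ -0.010776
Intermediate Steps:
z = -1/464 (z = 1/(-5 - 459) = 1/(-464) = -1/464 ≈ -0.0021552)
5*z = 5*(-1/464) = -5/464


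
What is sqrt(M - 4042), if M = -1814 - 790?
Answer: I*sqrt(6646) ≈ 81.523*I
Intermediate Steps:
M = -2604
sqrt(M - 4042) = sqrt(-2604 - 4042) = sqrt(-6646) = I*sqrt(6646)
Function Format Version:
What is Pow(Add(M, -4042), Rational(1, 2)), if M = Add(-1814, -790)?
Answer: Mul(I, Pow(6646, Rational(1, 2))) ≈ Mul(81.523, I)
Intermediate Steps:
M = -2604
Pow(Add(M, -4042), Rational(1, 2)) = Pow(Add(-2604, -4042), Rational(1, 2)) = Pow(-6646, Rational(1, 2)) = Mul(I, Pow(6646, Rational(1, 2)))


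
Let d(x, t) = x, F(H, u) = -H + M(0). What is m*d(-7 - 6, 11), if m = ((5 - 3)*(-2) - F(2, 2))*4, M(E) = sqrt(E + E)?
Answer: 104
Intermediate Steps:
M(E) = sqrt(2)*sqrt(E) (M(E) = sqrt(2*E) = sqrt(2)*sqrt(E))
F(H, u) = -H (F(H, u) = -H + sqrt(2)*sqrt(0) = -H + sqrt(2)*0 = -H + 0 = -H)
m = -8 (m = ((5 - 3)*(-2) - (-1)*2)*4 = (2*(-2) - 1*(-2))*4 = (-4 + 2)*4 = -2*4 = -8)
m*d(-7 - 6, 11) = -8*(-7 - 6) = -8*(-13) = 104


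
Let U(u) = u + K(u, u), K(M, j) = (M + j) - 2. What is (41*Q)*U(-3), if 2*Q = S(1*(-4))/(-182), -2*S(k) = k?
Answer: 451/182 ≈ 2.4780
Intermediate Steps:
K(M, j) = -2 + M + j
U(u) = -2 + 3*u (U(u) = u + (-2 + u + u) = u + (-2 + 2*u) = -2 + 3*u)
S(k) = -k/2
Q = -1/182 (Q = (-(-4)/2/(-182))/2 = (-½*(-4)*(-1/182))/2 = (2*(-1/182))/2 = (½)*(-1/91) = -1/182 ≈ -0.0054945)
(41*Q)*U(-3) = (41*(-1/182))*(-2 + 3*(-3)) = -41*(-2 - 9)/182 = -41/182*(-11) = 451/182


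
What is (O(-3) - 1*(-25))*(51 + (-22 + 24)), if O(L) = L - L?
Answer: 1325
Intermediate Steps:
O(L) = 0
(O(-3) - 1*(-25))*(51 + (-22 + 24)) = (0 - 1*(-25))*(51 + (-22 + 24)) = (0 + 25)*(51 + 2) = 25*53 = 1325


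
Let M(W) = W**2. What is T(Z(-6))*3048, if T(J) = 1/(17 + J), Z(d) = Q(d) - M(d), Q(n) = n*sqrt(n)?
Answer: -57912/577 + 18288*I*sqrt(6)/577 ≈ -100.37 + 77.636*I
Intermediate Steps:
Q(n) = n**(3/2)
Z(d) = d**(3/2) - d**2
T(Z(-6))*3048 = 3048/(17 + ((-6)**(3/2) - 1*(-6)**2)) = 3048/(17 + (-6*I*sqrt(6) - 1*36)) = 3048/(17 + (-6*I*sqrt(6) - 36)) = 3048/(17 + (-36 - 6*I*sqrt(6))) = 3048/(-19 - 6*I*sqrt(6))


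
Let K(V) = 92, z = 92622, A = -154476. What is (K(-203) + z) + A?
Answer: -61762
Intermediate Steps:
(K(-203) + z) + A = (92 + 92622) - 154476 = 92714 - 154476 = -61762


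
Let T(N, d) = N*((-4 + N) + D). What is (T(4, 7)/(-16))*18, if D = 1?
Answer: -9/2 ≈ -4.5000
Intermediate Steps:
T(N, d) = N*(-3 + N) (T(N, d) = N*((-4 + N) + 1) = N*(-3 + N))
(T(4, 7)/(-16))*18 = ((4*(-3 + 4))/(-16))*18 = ((4*1)*(-1/16))*18 = (4*(-1/16))*18 = -¼*18 = -9/2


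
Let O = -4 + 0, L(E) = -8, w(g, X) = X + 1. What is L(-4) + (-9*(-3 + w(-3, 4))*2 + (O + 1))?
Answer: -47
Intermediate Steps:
w(g, X) = 1 + X
O = -4
L(-4) + (-9*(-3 + w(-3, 4))*2 + (O + 1)) = -8 + (-9*(-3 + (1 + 4))*2 + (-4 + 1)) = -8 + (-9*(-3 + 5)*2 - 3) = -8 + (-18*2 - 3) = -8 + (-9*4 - 3) = -8 + (-36 - 3) = -8 - 39 = -47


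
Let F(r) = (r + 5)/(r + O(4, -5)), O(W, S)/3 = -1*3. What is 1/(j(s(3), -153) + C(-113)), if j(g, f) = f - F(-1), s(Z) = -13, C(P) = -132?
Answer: -5/1423 ≈ -0.0035137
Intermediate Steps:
O(W, S) = -9 (O(W, S) = 3*(-1*3) = 3*(-3) = -9)
F(r) = (5 + r)/(-9 + r) (F(r) = (r + 5)/(r - 9) = (5 + r)/(-9 + r))
j(g, f) = ⅖ + f (j(g, f) = f - (5 - 1)/(-9 - 1) = f - 4/(-10) = f - (-1)*4/10 = f - 1*(-⅖) = f + ⅖ = ⅖ + f)
1/(j(s(3), -153) + C(-113)) = 1/((⅖ - 153) - 132) = 1/(-763/5 - 132) = 1/(-1423/5) = -5/1423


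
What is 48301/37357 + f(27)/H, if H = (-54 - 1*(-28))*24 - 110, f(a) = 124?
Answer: 15410333/13710019 ≈ 1.1240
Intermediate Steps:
H = -734 (H = (-54 + 28)*24 - 110 = -26*24 - 110 = -624 - 110 = -734)
48301/37357 + f(27)/H = 48301/37357 + 124/(-734) = 48301*(1/37357) + 124*(-1/734) = 48301/37357 - 62/367 = 15410333/13710019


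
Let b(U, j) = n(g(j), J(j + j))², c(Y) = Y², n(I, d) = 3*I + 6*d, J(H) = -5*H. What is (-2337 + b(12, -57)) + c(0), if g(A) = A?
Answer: 10553664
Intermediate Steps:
b(U, j) = 3249*j² (b(U, j) = (3*j + 6*(-5*(j + j)))² = (3*j + 6*(-10*j))² = (3*j - 60*j)² = (-57*j)² = 3249*j²)
(-2337 + b(12, -57)) + c(0) = (-2337 + 3249*(-57)²) + 0² = (-2337 + 3249*3249) + 0 = (-2337 + 10556001) + 0 = 10553664 + 0 = 10553664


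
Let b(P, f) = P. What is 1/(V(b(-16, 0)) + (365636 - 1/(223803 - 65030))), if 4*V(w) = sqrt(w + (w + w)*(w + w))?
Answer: 9217268756402671/3370165277369835360802 - 75626596587*sqrt(7)/3370165277369835360802 ≈ 2.7349e-6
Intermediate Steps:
V(w) = sqrt(w + 4*w**2)/4 (V(w) = sqrt(w + (w + w)*(w + w))/4 = sqrt(w + (2*w)*(2*w))/4 = sqrt(w + 4*w**2)/4)
1/(V(b(-16, 0)) + (365636 - 1/(223803 - 65030))) = 1/(sqrt(-16*(1 + 4*(-16)))/4 + (365636 - 1/(223803 - 65030))) = 1/(sqrt(-16*(1 - 64))/4 + (365636 - 1/158773)) = 1/(sqrt(-16*(-63))/4 + (365636 - 1*1/158773)) = 1/(sqrt(1008)/4 + (365636 - 1/158773)) = 1/((12*sqrt(7))/4 + 58053124627/158773) = 1/(3*sqrt(7) + 58053124627/158773) = 1/(58053124627/158773 + 3*sqrt(7))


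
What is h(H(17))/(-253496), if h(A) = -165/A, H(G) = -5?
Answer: -33/253496 ≈ -0.00013018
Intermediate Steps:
h(H(17))/(-253496) = -165/(-5)/(-253496) = -165*(-⅕)*(-1/253496) = 33*(-1/253496) = -33/253496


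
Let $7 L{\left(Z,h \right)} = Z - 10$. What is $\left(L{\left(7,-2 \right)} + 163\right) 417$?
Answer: $\frac{474546}{7} \approx 67792.0$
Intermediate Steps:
$L{\left(Z,h \right)} = - \frac{10}{7} + \frac{Z}{7}$ ($L{\left(Z,h \right)} = \frac{Z - 10}{7} = \frac{-10 + Z}{7} = - \frac{10}{7} + \frac{Z}{7}$)
$\left(L{\left(7,-2 \right)} + 163\right) 417 = \left(\left(- \frac{10}{7} + \frac{1}{7} \cdot 7\right) + 163\right) 417 = \left(\left(- \frac{10}{7} + 1\right) + 163\right) 417 = \left(- \frac{3}{7} + 163\right) 417 = \frac{1138}{7} \cdot 417 = \frac{474546}{7}$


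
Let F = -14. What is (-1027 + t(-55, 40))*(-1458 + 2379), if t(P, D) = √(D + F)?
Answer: -945867 + 921*√26 ≈ -9.4117e+5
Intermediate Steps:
t(P, D) = √(-14 + D) (t(P, D) = √(D - 14) = √(-14 + D))
(-1027 + t(-55, 40))*(-1458 + 2379) = (-1027 + √(-14 + 40))*(-1458 + 2379) = (-1027 + √26)*921 = -945867 + 921*√26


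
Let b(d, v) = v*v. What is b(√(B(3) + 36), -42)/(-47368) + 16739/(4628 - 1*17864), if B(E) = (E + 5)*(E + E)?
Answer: -102030157/78370356 ≈ -1.3019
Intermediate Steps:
B(E) = 2*E*(5 + E) (B(E) = (5 + E)*(2*E) = 2*E*(5 + E))
b(d, v) = v²
b(√(B(3) + 36), -42)/(-47368) + 16739/(4628 - 1*17864) = (-42)²/(-47368) + 16739/(4628 - 1*17864) = 1764*(-1/47368) + 16739/(4628 - 17864) = -441/11842 + 16739/(-13236) = -441/11842 + 16739*(-1/13236) = -441/11842 - 16739/13236 = -102030157/78370356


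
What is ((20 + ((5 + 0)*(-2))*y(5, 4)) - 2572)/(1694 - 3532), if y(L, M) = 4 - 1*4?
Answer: 1276/919 ≈ 1.3885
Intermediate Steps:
y(L, M) = 0 (y(L, M) = 4 - 4 = 0)
((20 + ((5 + 0)*(-2))*y(5, 4)) - 2572)/(1694 - 3532) = ((20 + ((5 + 0)*(-2))*0) - 2572)/(1694 - 3532) = ((20 + (5*(-2))*0) - 2572)/(-1838) = ((20 - 10*0) - 2572)*(-1/1838) = ((20 + 0) - 2572)*(-1/1838) = (20 - 2572)*(-1/1838) = -2552*(-1/1838) = 1276/919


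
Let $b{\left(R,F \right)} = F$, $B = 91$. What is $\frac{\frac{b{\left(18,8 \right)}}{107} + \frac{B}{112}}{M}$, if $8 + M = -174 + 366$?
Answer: $\frac{1519}{315008} \approx 0.0048221$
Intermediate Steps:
$M = 184$ ($M = -8 + \left(-174 + 366\right) = -8 + 192 = 184$)
$\frac{\frac{b{\left(18,8 \right)}}{107} + \frac{B}{112}}{M} = \frac{\frac{8}{107} + \frac{91}{112}}{184} = \left(8 \cdot \frac{1}{107} + 91 \cdot \frac{1}{112}\right) \frac{1}{184} = \left(\frac{8}{107} + \frac{13}{16}\right) \frac{1}{184} = \frac{1519}{1712} \cdot \frac{1}{184} = \frac{1519}{315008}$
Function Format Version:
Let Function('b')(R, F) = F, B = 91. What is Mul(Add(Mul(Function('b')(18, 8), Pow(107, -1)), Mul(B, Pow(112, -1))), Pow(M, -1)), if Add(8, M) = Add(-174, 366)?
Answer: Rational(1519, 315008) ≈ 0.0048221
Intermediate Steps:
M = 184 (M = Add(-8, Add(-174, 366)) = Add(-8, 192) = 184)
Mul(Add(Mul(Function('b')(18, 8), Pow(107, -1)), Mul(B, Pow(112, -1))), Pow(M, -1)) = Mul(Add(Mul(8, Pow(107, -1)), Mul(91, Pow(112, -1))), Pow(184, -1)) = Mul(Add(Mul(8, Rational(1, 107)), Mul(91, Rational(1, 112))), Rational(1, 184)) = Mul(Add(Rational(8, 107), Rational(13, 16)), Rational(1, 184)) = Mul(Rational(1519, 1712), Rational(1, 184)) = Rational(1519, 315008)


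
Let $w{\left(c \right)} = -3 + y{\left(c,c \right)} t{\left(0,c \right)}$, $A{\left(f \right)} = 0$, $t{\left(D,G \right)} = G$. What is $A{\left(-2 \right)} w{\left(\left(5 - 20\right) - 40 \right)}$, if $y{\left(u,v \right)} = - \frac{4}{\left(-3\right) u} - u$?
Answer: $0$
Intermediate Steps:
$y{\left(u,v \right)} = - u + \frac{4}{3 u}$ ($y{\left(u,v \right)} = - 4 \left(- \frac{1}{3 u}\right) - u = \frac{4}{3 u} - u = - u + \frac{4}{3 u}$)
$w{\left(c \right)} = -3 + c \left(- c + \frac{4}{3 c}\right)$ ($w{\left(c \right)} = -3 + \left(- c + \frac{4}{3 c}\right) c = -3 + c \left(- c + \frac{4}{3 c}\right)$)
$A{\left(-2 \right)} w{\left(\left(5 - 20\right) - 40 \right)} = 0 \left(- \frac{5}{3} - \left(\left(5 - 20\right) - 40\right)^{2}\right) = 0 \left(- \frac{5}{3} - \left(-15 - 40\right)^{2}\right) = 0 \left(- \frac{5}{3} - \left(-55\right)^{2}\right) = 0 \left(- \frac{5}{3} - 3025\right) = 0 \left(- \frac{9080}{3}\right) = 0$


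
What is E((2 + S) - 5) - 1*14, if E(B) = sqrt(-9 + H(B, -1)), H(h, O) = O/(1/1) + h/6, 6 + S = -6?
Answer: -14 + 5*I*sqrt(2)/2 ≈ -14.0 + 3.5355*I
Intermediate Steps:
S = -12 (S = -6 - 6 = -12)
H(h, O) = O + h/6 (H(h, O) = O/1 + h*(1/6) = O*1 + h/6 = O + h/6)
E(B) = sqrt(-10 + B/6) (E(B) = sqrt(-9 + (-1 + B/6)) = sqrt(-10 + B/6))
E((2 + S) - 5) - 1*14 = sqrt(-360 + 6*((2 - 12) - 5))/6 - 1*14 = sqrt(-360 + 6*(-10 - 5))/6 - 14 = sqrt(-360 + 6*(-15))/6 - 14 = sqrt(-360 - 90)/6 - 14 = sqrt(-450)/6 - 14 = (15*I*sqrt(2))/6 - 14 = 5*I*sqrt(2)/2 - 14 = -14 + 5*I*sqrt(2)/2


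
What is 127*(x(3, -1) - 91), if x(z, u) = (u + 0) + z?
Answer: -11303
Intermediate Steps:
x(z, u) = u + z
127*(x(3, -1) - 91) = 127*((-1 + 3) - 91) = 127*(2 - 91) = 127*(-89) = -11303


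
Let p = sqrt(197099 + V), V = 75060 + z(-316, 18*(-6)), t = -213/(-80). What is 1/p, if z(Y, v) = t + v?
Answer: 4*sqrt(108821465)/21764293 ≈ 0.0019172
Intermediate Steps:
t = 213/80 (t = -213*(-1/80) = 213/80 ≈ 2.6625)
z(Y, v) = 213/80 + v
V = 5996373/80 (V = 75060 + (213/80 + 18*(-6)) = 75060 + (213/80 - 108) = 75060 - 8427/80 = 5996373/80 ≈ 74955.)
p = sqrt(108821465)/20 (p = sqrt(197099 + 5996373/80) = sqrt(21764293/80) = sqrt(108821465)/20 ≈ 521.59)
1/p = 1/(sqrt(108821465)/20) = 4*sqrt(108821465)/21764293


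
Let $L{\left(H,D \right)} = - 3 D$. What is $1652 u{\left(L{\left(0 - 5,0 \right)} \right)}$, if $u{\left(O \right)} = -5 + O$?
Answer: $-8260$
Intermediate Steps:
$1652 u{\left(L{\left(0 - 5,0 \right)} \right)} = 1652 \left(-5 - 0\right) = 1652 \left(-5 + 0\right) = 1652 \left(-5\right) = -8260$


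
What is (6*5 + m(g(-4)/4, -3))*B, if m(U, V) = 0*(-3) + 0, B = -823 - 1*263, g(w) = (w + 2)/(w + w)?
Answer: -32580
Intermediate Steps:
g(w) = (2 + w)/(2*w) (g(w) = (2 + w)/((2*w)) = (2 + w)*(1/(2*w)) = (2 + w)/(2*w))
B = -1086 (B = -823 - 263 = -1086)
m(U, V) = 0 (m(U, V) = 0 + 0 = 0)
(6*5 + m(g(-4)/4, -3))*B = (6*5 + 0)*(-1086) = (30 + 0)*(-1086) = 30*(-1086) = -32580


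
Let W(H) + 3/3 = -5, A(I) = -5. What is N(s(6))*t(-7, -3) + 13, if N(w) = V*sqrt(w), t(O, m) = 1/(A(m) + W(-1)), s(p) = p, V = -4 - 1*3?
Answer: 13 + 7*sqrt(6)/11 ≈ 14.559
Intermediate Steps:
V = -7 (V = -4 - 3 = -7)
W(H) = -6 (W(H) = -1 - 5 = -6)
t(O, m) = -1/11 (t(O, m) = 1/(-5 - 6) = 1/(-11) = -1/11)
N(w) = -7*sqrt(w)
N(s(6))*t(-7, -3) + 13 = -7*sqrt(6)*(-1/11) + 13 = 7*sqrt(6)/11 + 13 = 13 + 7*sqrt(6)/11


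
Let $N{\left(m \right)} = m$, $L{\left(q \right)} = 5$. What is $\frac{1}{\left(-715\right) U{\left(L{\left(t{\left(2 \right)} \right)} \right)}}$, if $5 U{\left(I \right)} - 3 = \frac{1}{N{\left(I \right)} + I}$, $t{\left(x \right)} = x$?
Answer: $- \frac{10}{4433} \approx -0.0022558$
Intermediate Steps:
$U{\left(I \right)} = \frac{3}{5} + \frac{1}{10 I}$ ($U{\left(I \right)} = \frac{3}{5} + \frac{1}{5 \left(I + I\right)} = \frac{3}{5} + \frac{1}{5 \cdot 2 I} = \frac{3}{5} + \frac{\frac{1}{2} \frac{1}{I}}{5} = \frac{3}{5} + \frac{1}{10 I}$)
$\frac{1}{\left(-715\right) U{\left(L{\left(t{\left(2 \right)} \right)} \right)}} = \frac{1}{\left(-715\right) \frac{1 + 6 \cdot 5}{10 \cdot 5}} = - \frac{1}{715 \cdot \frac{1}{10} \cdot \frac{1}{5} \left(1 + 30\right)} = - \frac{1}{715 \cdot \frac{1}{10} \cdot \frac{1}{5} \cdot 31} = - \frac{1}{715 \cdot \frac{31}{50}} = \left(- \frac{1}{715}\right) \frac{50}{31} = - \frac{10}{4433}$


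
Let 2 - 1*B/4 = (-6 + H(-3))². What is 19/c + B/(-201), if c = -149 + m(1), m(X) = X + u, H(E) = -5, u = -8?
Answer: 23479/10452 ≈ 2.2464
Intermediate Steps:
B = -476 (B = 8 - 4*(-6 - 5)² = 8 - 4*(-11)² = 8 - 4*121 = 8 - 484 = -476)
m(X) = -8 + X (m(X) = X - 8 = -8 + X)
c = -156 (c = -149 + (-8 + 1) = -149 - 7 = -156)
19/c + B/(-201) = 19/(-156) - 476/(-201) = 19*(-1/156) - 476*(-1/201) = -19/156 + 476/201 = 23479/10452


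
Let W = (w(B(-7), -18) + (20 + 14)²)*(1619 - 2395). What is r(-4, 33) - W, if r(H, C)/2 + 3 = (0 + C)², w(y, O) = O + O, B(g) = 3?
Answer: 871292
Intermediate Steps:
w(y, O) = 2*O
r(H, C) = -6 + 2*C² (r(H, C) = -6 + 2*(0 + C)² = -6 + 2*C²)
W = -869120 (W = (2*(-18) + (20 + 14)²)*(1619 - 2395) = (-36 + 34²)*(-776) = (-36 + 1156)*(-776) = 1120*(-776) = -869120)
r(-4, 33) - W = (-6 + 2*33²) - 1*(-869120) = (-6 + 2*1089) + 869120 = (-6 + 2178) + 869120 = 2172 + 869120 = 871292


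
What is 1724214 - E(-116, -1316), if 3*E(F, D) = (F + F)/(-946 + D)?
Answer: 201733034/117 ≈ 1.7242e+6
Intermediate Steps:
E(F, D) = 2*F/(3*(-946 + D)) (E(F, D) = ((F + F)/(-946 + D))/3 = ((2*F)/(-946 + D))/3 = (2*F/(-946 + D))/3 = 2*F/(3*(-946 + D)))
1724214 - E(-116, -1316) = 1724214 - 2*(-116)/(3*(-946 - 1316)) = 1724214 - 2*(-116)/(3*(-2262)) = 1724214 - 2*(-116)*(-1)/(3*2262) = 1724214 - 1*4/117 = 1724214 - 4/117 = 201733034/117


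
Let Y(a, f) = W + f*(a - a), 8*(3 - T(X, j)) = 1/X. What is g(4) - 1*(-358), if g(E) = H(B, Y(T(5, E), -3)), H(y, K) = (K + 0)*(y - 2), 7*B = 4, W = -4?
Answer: 2546/7 ≈ 363.71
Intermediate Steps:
T(X, j) = 3 - 1/(8*X)
Y(a, f) = -4 (Y(a, f) = -4 + f*(a - a) = -4 + f*0 = -4 + 0 = -4)
B = 4/7 (B = (⅐)*4 = 4/7 ≈ 0.57143)
H(y, K) = K*(-2 + y)
g(E) = 40/7 (g(E) = -4*(-2 + 4/7) = -4*(-10/7) = 40/7)
g(4) - 1*(-358) = 40/7 - 1*(-358) = 40/7 + 358 = 2546/7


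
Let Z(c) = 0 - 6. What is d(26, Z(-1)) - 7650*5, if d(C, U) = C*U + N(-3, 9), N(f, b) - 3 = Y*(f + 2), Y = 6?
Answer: -38409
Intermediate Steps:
N(f, b) = 15 + 6*f (N(f, b) = 3 + 6*(f + 2) = 3 + 6*(2 + f) = 3 + (12 + 6*f) = 15 + 6*f)
Z(c) = -6
d(C, U) = -3 + C*U (d(C, U) = C*U + (15 + 6*(-3)) = C*U + (15 - 18) = C*U - 3 = -3 + C*U)
d(26, Z(-1)) - 7650*5 = (-3 + 26*(-6)) - 7650*5 = (-3 - 156) - 1*38250 = -159 - 38250 = -38409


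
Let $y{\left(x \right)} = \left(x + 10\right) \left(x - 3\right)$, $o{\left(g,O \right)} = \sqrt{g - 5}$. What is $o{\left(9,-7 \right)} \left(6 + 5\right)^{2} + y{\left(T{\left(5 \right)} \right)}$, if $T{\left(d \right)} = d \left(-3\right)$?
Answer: $332$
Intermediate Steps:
$o{\left(g,O \right)} = \sqrt{-5 + g}$
$T{\left(d \right)} = - 3 d$
$y{\left(x \right)} = \left(-3 + x\right) \left(10 + x\right)$ ($y{\left(x \right)} = \left(10 + x\right) \left(-3 + x\right) = \left(-3 + x\right) \left(10 + x\right)$)
$o{\left(9,-7 \right)} \left(6 + 5\right)^{2} + y{\left(T{\left(5 \right)} \right)} = \sqrt{-5 + 9} \left(6 + 5\right)^{2} + \left(-30 + \left(\left(-3\right) 5\right)^{2} + 7 \left(\left(-3\right) 5\right)\right) = \sqrt{4} \cdot 11^{2} + \left(-30 + \left(-15\right)^{2} + 7 \left(-15\right)\right) = 2 \cdot 121 - -90 = 242 + 90 = 332$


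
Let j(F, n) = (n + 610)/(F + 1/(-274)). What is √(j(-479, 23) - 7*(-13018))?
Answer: 2*√4844732128790/14583 ≈ 301.87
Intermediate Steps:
j(F, n) = (610 + n)/(-1/274 + F) (j(F, n) = (610 + n)/(F - 1/274) = (610 + n)/(-1/274 + F))
√(j(-479, 23) - 7*(-13018)) = √(274*(610 + 23)/(-1 + 274*(-479)) - 7*(-13018)) = √(274*633/(-1 - 131246) + 91126) = √(274*633/(-131247) + 91126) = √(274*(-1/131247)*633 + 91126) = √(-57814/43749 + 91126) = √(3986613560/43749) = 2*√4844732128790/14583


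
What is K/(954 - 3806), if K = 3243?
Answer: -141/124 ≈ -1.1371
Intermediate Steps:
K/(954 - 3806) = 3243/(954 - 3806) = 3243/(-2852) = 3243*(-1/2852) = -141/124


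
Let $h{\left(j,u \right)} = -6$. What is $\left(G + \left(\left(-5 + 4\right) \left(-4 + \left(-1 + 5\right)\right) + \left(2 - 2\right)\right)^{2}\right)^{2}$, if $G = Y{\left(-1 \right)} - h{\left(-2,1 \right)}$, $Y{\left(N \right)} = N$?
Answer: $25$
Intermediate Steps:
$G = 5$ ($G = -1 - -6 = -1 + 6 = 5$)
$\left(G + \left(\left(-5 + 4\right) \left(-4 + \left(-1 + 5\right)\right) + \left(2 - 2\right)\right)^{2}\right)^{2} = \left(5 + \left(\left(-5 + 4\right) \left(-4 + \left(-1 + 5\right)\right) + \left(2 - 2\right)\right)^{2}\right)^{2} = \left(5 + \left(- (-4 + 4) + 0\right)^{2}\right)^{2} = \left(5 + \left(\left(-1\right) 0 + 0\right)^{2}\right)^{2} = \left(5 + \left(0 + 0\right)^{2}\right)^{2} = \left(5 + 0^{2}\right)^{2} = \left(5 + 0\right)^{2} = 5^{2} = 25$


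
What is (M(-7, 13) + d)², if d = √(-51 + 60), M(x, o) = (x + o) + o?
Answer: 484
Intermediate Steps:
M(x, o) = x + 2*o (M(x, o) = (o + x) + o = x + 2*o)
d = 3 (d = √9 = 3)
(M(-7, 13) + d)² = ((-7 + 2*13) + 3)² = ((-7 + 26) + 3)² = (19 + 3)² = 22² = 484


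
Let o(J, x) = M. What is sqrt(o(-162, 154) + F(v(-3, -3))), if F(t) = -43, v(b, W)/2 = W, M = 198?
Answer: sqrt(155) ≈ 12.450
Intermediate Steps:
v(b, W) = 2*W
o(J, x) = 198
sqrt(o(-162, 154) + F(v(-3, -3))) = sqrt(198 - 43) = sqrt(155)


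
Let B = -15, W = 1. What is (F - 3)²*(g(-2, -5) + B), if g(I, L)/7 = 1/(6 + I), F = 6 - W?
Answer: -53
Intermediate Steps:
F = 5 (F = 6 - 1*1 = 6 - 1 = 5)
g(I, L) = 7/(6 + I)
(F - 3)²*(g(-2, -5) + B) = (5 - 3)²*(7/(6 - 2) - 15) = 2²*(7/4 - 15) = 4*(7*(¼) - 15) = 4*(7/4 - 15) = 4*(-53/4) = -53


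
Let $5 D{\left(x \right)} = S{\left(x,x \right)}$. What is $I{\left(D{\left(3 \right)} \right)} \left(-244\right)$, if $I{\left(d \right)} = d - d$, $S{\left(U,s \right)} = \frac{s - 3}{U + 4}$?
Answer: $0$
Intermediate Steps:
$S{\left(U,s \right)} = \frac{-3 + s}{4 + U}$
$D{\left(x \right)} = \frac{-3 + x}{5 \left(4 + x\right)}$ ($D{\left(x \right)} = \frac{\frac{1}{4 + x} \left(-3 + x\right)}{5} = \frac{-3 + x}{5 \left(4 + x\right)}$)
$I{\left(d \right)} = 0$
$I{\left(D{\left(3 \right)} \right)} \left(-244\right) = 0 \left(-244\right) = 0$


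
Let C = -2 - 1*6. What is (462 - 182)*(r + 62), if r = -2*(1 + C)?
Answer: 21280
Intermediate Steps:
C = -8 (C = -2 - 6 = -8)
r = 14 (r = -2*(1 - 8) = -2*(-7) = 14)
(462 - 182)*(r + 62) = (462 - 182)*(14 + 62) = 280*76 = 21280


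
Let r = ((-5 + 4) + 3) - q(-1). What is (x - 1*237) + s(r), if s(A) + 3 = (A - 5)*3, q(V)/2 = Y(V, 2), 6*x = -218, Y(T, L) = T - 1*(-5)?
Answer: -928/3 ≈ -309.33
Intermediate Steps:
Y(T, L) = 5 + T (Y(T, L) = T + 5 = 5 + T)
x = -109/3 (x = (⅙)*(-218) = -109/3 ≈ -36.333)
q(V) = 10 + 2*V (q(V) = 2*(5 + V) = 10 + 2*V)
r = -6 (r = ((-5 + 4) + 3) - (10 + 2*(-1)) = (-1 + 3) - (10 - 2) = 2 - 1*8 = 2 - 8 = -6)
s(A) = -18 + 3*A (s(A) = -3 + (A - 5)*3 = -3 + (-5 + A)*3 = -3 + (-15 + 3*A) = -18 + 3*A)
(x - 1*237) + s(r) = (-109/3 - 1*237) + (-18 + 3*(-6)) = (-109/3 - 237) + (-18 - 18) = -820/3 - 36 = -928/3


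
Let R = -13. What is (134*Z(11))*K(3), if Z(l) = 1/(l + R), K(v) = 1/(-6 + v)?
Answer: 67/3 ≈ 22.333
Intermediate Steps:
Z(l) = 1/(-13 + l) (Z(l) = 1/(l - 13) = 1/(-13 + l))
(134*Z(11))*K(3) = (134/(-13 + 11))/(-6 + 3) = (134/(-2))/(-3) = (134*(-1/2))*(-1/3) = -67*(-1/3) = 67/3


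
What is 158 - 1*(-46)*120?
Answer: 5678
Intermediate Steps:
158 - 1*(-46)*120 = 158 + 46*120 = 158 + 5520 = 5678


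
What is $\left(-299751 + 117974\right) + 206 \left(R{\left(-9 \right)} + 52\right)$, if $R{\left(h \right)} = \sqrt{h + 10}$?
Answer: $-170859$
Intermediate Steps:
$R{\left(h \right)} = \sqrt{10 + h}$
$\left(-299751 + 117974\right) + 206 \left(R{\left(-9 \right)} + 52\right) = \left(-299751 + 117974\right) + 206 \left(\sqrt{10 - 9} + 52\right) = -181777 + 206 \left(\sqrt{1} + 52\right) = -181777 + 206 \left(1 + 52\right) = -181777 + 206 \cdot 53 = -181777 + 10918 = -170859$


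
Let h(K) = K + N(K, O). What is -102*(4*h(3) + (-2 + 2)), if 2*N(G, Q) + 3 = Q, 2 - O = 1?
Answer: -816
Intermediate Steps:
O = 1 (O = 2 - 1*1 = 2 - 1 = 1)
N(G, Q) = -3/2 + Q/2
h(K) = -1 + K (h(K) = K + (-3/2 + (1/2)*1) = K + (-3/2 + 1/2) = K - 1 = -1 + K)
-102*(4*h(3) + (-2 + 2)) = -102*(4*(-1 + 3) + (-2 + 2)) = -102*(4*2 + 0) = -102*(8 + 0) = -102*8 = -816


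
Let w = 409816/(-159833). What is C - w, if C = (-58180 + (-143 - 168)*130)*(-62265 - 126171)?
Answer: 2969964694458496/159833 ≈ 1.8582e+10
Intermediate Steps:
w = -409816/159833 (w = 409816*(-1/159833) = -409816/159833 ≈ -2.5640)
C = 18581673960 (C = (-58180 - 311*130)*(-188436) = (-58180 - 40430)*(-188436) = -98610*(-188436) = 18581673960)
C - w = 18581673960 - 1*(-409816/159833) = 18581673960 + 409816/159833 = 2969964694458496/159833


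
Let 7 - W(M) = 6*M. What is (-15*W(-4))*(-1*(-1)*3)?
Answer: -1395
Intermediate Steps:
W(M) = 7 - 6*M
(-15*W(-4))*(-1*(-1)*3) = (-15*(7 - 6*(-4)))*(-1*(-1)*3) = (-15*(7 + 24))*(1*3) = -15*31*3 = -465*3 = -1395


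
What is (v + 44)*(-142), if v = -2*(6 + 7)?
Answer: -2556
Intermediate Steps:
v = -26 (v = -2*13 = -26)
(v + 44)*(-142) = (-26 + 44)*(-142) = 18*(-142) = -2556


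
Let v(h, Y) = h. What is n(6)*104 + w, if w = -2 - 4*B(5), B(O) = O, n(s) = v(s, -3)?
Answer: 602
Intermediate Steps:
n(s) = s
w = -22 (w = -2 - 4*5 = -2 - 20 = -22)
n(6)*104 + w = 6*104 - 22 = 624 - 22 = 602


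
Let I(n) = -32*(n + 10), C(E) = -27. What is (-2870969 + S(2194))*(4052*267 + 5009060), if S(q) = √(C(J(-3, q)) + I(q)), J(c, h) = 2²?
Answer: -17486911404736 + 6090944*I*√70555 ≈ -1.7487e+13 + 1.6179e+9*I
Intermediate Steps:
J(c, h) = 4
I(n) = -320 - 32*n (I(n) = -32*(10 + n) = -320 - 32*n)
S(q) = √(-347 - 32*q) (S(q) = √(-27 + (-320 - 32*q)) = √(-347 - 32*q))
(-2870969 + S(2194))*(4052*267 + 5009060) = (-2870969 + √(-347 - 32*2194))*(4052*267 + 5009060) = (-2870969 + √(-347 - 70208))*(1081884 + 5009060) = (-2870969 + √(-70555))*6090944 = (-2870969 + I*√70555)*6090944 = -17486911404736 + 6090944*I*√70555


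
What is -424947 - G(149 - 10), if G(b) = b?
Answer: -425086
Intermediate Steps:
-424947 - G(149 - 10) = -424947 - (149 - 10) = -424947 - 1*139 = -424947 - 139 = -425086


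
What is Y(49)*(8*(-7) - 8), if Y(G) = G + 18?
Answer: -4288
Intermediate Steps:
Y(G) = 18 + G
Y(49)*(8*(-7) - 8) = (18 + 49)*(8*(-7) - 8) = 67*(-56 - 8) = 67*(-64) = -4288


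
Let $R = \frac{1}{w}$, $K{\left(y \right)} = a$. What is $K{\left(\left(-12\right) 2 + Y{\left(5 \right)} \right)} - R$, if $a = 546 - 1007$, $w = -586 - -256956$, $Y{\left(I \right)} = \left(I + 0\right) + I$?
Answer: $- \frac{118186571}{256370} \approx -461.0$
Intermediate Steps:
$Y{\left(I \right)} = 2 I$ ($Y{\left(I \right)} = I + I = 2 I$)
$w = 256370$ ($w = -586 + 256956 = 256370$)
$a = -461$ ($a = 546 - 1007 = -461$)
$K{\left(y \right)} = -461$
$R = \frac{1}{256370} \approx 3.9006 \cdot 10^{-6}$
$K{\left(\left(-12\right) 2 + Y{\left(5 \right)} \right)} - R = -461 - \frac{1}{256370} = - \frac{118186571}{256370}$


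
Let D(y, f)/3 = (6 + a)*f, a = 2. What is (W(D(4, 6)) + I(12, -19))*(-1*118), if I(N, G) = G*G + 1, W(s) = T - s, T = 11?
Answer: -27022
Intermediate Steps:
D(y, f) = 24*f (D(y, f) = 3*((6 + 2)*f) = 3*(8*f) = 24*f)
W(s) = 11 - s
I(N, G) = 1 + G**2 (I(N, G) = G**2 + 1 = 1 + G**2)
(W(D(4, 6)) + I(12, -19))*(-1*118) = ((11 - 24*6) + (1 + (-19)**2))*(-1*118) = ((11 - 1*144) + (1 + 361))*(-118) = ((11 - 144) + 362)*(-118) = (-133 + 362)*(-118) = 229*(-118) = -27022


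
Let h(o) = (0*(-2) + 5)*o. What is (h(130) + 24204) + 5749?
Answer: 30603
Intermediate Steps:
h(o) = 5*o (h(o) = (0 + 5)*o = 5*o)
(h(130) + 24204) + 5749 = (5*130 + 24204) + 5749 = (650 + 24204) + 5749 = 24854 + 5749 = 30603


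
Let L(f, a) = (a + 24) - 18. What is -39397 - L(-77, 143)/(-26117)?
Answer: -1028931300/26117 ≈ -39397.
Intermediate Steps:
L(f, a) = 6 + a (L(f, a) = (24 + a) - 18 = 6 + a)
-39397 - L(-77, 143)/(-26117) = -39397 - (6 + 143)/(-26117) = -39397 - 149*(-1)/26117 = -39397 - 1*(-149/26117) = -39397 + 149/26117 = -1028931300/26117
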